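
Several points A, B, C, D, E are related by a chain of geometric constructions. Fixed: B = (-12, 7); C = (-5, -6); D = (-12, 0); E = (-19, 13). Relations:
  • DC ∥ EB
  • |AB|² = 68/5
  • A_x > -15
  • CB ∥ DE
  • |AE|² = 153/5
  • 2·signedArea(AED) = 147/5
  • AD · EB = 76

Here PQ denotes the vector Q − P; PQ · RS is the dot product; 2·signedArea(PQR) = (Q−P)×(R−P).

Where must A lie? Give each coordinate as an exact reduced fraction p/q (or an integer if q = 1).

A = (-74/5, 47/5)

1. A_x = -74/5  [2·signedArea(AED) = 147/5 ∩ AD · EB = 76]
2. A_y = 47/5  [2·signedArea(AED) = 147/5 ∩ AD · EB = 76]
   → A = (-74/5, 47/5)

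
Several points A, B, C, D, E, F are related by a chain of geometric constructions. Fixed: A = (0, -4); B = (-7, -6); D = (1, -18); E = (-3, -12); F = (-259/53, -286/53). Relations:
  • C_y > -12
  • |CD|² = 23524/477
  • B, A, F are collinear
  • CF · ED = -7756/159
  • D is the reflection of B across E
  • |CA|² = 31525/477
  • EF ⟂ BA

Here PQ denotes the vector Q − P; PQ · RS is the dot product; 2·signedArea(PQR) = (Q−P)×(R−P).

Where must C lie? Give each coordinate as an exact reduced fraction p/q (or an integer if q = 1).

1. C_x = -365/159  [line -4·x + 6·y + 9796/159 = 0 ∩ |CD|² = 23524/477]
2. C_y = -1876/159  [line -4·x + 6·y + 9796/159 = 0 ∩ |CD|² = 23524/477]
   → C = (-365/159, -1876/159)

C = (-365/159, -1876/159)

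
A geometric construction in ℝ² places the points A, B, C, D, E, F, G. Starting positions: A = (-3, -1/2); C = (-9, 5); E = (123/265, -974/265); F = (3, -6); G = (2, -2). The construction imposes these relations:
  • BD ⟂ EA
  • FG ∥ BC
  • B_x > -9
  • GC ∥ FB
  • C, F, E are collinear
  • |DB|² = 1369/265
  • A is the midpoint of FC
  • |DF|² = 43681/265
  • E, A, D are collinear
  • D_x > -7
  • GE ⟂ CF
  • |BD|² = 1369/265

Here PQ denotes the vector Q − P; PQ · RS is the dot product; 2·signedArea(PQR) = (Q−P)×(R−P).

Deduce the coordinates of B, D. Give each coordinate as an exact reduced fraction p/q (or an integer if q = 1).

B = (-8, 1)
D = (-1713/265, 709/265)

1. B_x = -8  [FG ∥ BC ∩ GC ∥ FB]
2. B_y = 1  [FG ∥ BC ∩ GC ∥ FB]
   → B = (-8, 1)
3. D_x = -1713/265  [E, A, D are collinear ∩ BD ⟂ EA]
4. D_y = 709/265  [E, A, D are collinear ∩ BD ⟂ EA]
   → D = (-1713/265, 709/265)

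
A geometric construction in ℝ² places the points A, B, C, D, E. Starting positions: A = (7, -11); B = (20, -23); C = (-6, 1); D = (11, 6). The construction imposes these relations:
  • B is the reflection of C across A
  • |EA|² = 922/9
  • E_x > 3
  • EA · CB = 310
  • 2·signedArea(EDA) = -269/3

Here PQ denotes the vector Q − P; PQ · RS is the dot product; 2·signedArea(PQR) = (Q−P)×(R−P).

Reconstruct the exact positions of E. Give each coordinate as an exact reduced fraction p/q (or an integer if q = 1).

1. E_x = 4  [EA · CB = 310 ∩ 2·signedArea(EDA) = -269/3]
2. E_y = -4/3  [EA · CB = 310 ∩ 2·signedArea(EDA) = -269/3]
   → E = (4, -4/3)

E = (4, -4/3)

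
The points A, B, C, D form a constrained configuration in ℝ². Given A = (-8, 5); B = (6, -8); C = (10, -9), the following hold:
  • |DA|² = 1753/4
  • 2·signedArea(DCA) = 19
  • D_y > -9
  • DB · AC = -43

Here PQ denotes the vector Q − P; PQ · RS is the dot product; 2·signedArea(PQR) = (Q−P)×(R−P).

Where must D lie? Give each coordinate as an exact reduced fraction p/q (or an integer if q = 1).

1. D_x = 8  [DB · AC = -43 ∩ 2·signedArea(DCA) = 19]
2. D_y = -17/2  [DB · AC = -43 ∩ 2·signedArea(DCA) = 19]
   → D = (8, -17/2)

D = (8, -17/2)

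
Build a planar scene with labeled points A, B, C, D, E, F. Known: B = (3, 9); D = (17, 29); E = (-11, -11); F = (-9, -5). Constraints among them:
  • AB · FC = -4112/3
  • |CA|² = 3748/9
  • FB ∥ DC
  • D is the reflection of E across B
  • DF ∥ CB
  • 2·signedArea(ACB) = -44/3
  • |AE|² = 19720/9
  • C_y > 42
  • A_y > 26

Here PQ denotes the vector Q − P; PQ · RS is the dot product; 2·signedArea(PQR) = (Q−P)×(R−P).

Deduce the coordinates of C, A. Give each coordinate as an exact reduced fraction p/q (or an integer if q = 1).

1. C_x = 29  [DF ∥ CB ∩ FB ∥ DC]
2. C_y = 43  [DF ∥ CB ∩ FB ∥ DC]
   → C = (29, 43)
3. A_x = 49/3  [AB · FC = -4112/3 ∩ 2·signedArea(ACB) = -44/3]
4. A_y = 27  [AB · FC = -4112/3 ∩ 2·signedArea(ACB) = -44/3]
   → A = (49/3, 27)

A = (49/3, 27)
C = (29, 43)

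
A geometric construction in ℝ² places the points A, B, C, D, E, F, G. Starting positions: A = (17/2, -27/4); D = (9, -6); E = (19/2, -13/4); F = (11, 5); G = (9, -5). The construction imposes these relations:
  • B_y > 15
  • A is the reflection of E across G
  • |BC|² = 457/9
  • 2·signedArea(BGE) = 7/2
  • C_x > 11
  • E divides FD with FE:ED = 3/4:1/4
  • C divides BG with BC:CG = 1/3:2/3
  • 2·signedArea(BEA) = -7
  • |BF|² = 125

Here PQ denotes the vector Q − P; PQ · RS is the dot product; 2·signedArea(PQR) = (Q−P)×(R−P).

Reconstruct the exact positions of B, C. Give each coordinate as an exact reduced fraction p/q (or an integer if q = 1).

B = (13, 16)
C = (35/3, 9)

1. B_x = 13  [line 7/2·x + -1·y + -59/2 = 0 ∩ |BF|² = 125]
2. B_y = 16  [line 7/2·x + -1·y + -59/2 = 0 ∩ |BF|² = 125]
   → B = (13, 16)
3. C_x = 35/3  [C divides BG with BC:CG = 1/3:2/3]
4. C_y = 9  [C divides BG with BC:CG = 1/3:2/3]
   → C = (35/3, 9)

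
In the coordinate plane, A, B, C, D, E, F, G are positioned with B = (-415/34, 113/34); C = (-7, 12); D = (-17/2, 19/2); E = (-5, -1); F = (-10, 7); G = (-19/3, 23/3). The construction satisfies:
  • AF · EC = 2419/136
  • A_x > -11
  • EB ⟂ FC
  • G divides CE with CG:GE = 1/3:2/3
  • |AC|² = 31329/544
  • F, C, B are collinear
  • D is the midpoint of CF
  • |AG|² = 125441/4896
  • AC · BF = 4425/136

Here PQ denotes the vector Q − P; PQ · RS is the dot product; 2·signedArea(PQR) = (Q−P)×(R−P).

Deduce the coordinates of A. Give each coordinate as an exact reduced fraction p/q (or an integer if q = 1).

1. A_x = -1483/136  [AC · BF = 4425/136 ∩ AF · EC = 2419/136]
2. A_y = 747/136  [AC · BF = 4425/136 ∩ AF · EC = 2419/136]
   → A = (-1483/136, 747/136)

A = (-1483/136, 747/136)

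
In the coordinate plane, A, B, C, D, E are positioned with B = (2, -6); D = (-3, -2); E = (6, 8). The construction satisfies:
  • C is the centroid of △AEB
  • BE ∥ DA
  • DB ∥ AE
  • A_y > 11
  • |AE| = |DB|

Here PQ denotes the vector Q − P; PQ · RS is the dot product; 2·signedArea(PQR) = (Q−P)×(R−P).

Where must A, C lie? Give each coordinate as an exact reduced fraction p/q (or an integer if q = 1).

A = (1, 12)
C = (3, 14/3)

1. A_x = 1  [DB ∥ AE ∩ BE ∥ DA]
2. A_y = 12  [DB ∥ AE ∩ BE ∥ DA]
   → A = (1, 12)
3. C_x = 3  [C is the centroid of △AEB]
4. C_y = 14/3  [C is the centroid of △AEB]
   → C = (3, 14/3)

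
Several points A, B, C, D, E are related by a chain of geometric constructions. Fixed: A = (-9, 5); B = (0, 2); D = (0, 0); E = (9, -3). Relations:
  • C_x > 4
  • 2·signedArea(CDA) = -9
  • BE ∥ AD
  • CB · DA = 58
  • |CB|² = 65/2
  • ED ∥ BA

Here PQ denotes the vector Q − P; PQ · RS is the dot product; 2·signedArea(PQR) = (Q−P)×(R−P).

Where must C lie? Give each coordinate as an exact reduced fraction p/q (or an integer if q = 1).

C = (9/2, -3/2)

1. C_x = 9/2  [CB · DA = 58 ∩ 2·signedArea(CDA) = -9]
2. C_y = -3/2  [CB · DA = 58 ∩ 2·signedArea(CDA) = -9]
   → C = (9/2, -3/2)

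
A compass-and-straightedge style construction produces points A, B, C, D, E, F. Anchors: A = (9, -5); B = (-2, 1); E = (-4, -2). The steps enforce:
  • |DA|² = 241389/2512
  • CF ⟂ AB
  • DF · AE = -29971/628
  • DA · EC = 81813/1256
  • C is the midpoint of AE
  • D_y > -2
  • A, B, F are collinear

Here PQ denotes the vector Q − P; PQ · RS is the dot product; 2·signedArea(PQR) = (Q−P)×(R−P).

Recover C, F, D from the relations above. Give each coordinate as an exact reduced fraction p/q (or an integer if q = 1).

1. C_x = 5/2  [C is the midpoint of AE]
2. C_y = -7/2  [C is the midpoint of AE]
   → C = (5/2, -7/2)
3. F_x = 1055/314  [A, B, F are collinear ∩ CF ⟂ AB]
4. F_y = -302/157  [A, B, F are collinear ∩ CF ⟂ AB]
   → F = (1055/314, -302/157)
5. D_x = -201/628  [line 13·x + -3·y + -1083/628 = 0 ∩ |DA|² = 241389/2512]
6. D_y = -308/157  [line 13·x + -3·y + -1083/628 = 0 ∩ |DA|² = 241389/2512]
   → D = (-201/628, -308/157)

C = (5/2, -7/2)
D = (-201/628, -308/157)
F = (1055/314, -302/157)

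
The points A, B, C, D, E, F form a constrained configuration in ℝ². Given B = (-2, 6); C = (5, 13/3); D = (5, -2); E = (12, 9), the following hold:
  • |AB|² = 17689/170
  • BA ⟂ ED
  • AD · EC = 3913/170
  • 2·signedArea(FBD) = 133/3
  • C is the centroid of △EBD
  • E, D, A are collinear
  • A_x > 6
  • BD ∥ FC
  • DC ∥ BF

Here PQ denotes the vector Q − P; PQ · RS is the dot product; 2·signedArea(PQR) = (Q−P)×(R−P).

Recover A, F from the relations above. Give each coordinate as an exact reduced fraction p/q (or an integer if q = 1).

A = (1123/170, 89/170)
F = (-2, 37/3)

1. A_x = 1123/170  [E, D, A are collinear ∩ BA ⟂ ED]
2. A_y = 89/170  [E, D, A are collinear ∩ BA ⟂ ED]
   → A = (1123/170, 89/170)
3. F_x = -2  [BD ∥ FC ∩ DC ∥ BF]
4. F_y = 37/3  [BD ∥ FC ∩ DC ∥ BF]
   → F = (-2, 37/3)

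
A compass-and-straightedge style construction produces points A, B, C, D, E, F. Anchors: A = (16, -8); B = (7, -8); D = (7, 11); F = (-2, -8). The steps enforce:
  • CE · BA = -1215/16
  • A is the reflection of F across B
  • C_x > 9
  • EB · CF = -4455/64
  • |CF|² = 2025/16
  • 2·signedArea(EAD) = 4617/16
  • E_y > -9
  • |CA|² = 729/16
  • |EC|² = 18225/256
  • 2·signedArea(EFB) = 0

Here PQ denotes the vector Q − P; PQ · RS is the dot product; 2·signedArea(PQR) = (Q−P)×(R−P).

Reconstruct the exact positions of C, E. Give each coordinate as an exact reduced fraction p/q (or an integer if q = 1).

C = (37/4, -8)
E = (13/16, -8)

1. E_x = 13/16  [2·signedArea(EFB) = 0 ∩ 2·signedArea(EAD) = 4617/16]
2. E_y = -8  [2·signedArea(EFB) = 0 ∩ 2·signedArea(EAD) = 4617/16]
   → E = (13/16, -8)
3. C_x = 37/4  [CE · BA = -1215/16]
4. C_y = -8  [|CA|² = 729/16]
   → C = (37/4, -8)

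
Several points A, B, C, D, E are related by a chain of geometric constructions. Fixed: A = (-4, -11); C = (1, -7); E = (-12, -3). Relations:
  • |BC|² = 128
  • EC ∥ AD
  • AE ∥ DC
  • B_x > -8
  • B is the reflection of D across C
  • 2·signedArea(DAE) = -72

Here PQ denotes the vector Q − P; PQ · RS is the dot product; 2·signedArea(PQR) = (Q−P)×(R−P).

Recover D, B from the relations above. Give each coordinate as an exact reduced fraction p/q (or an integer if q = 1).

1. D_x = 9  [AE ∥ DC ∩ EC ∥ AD]
2. D_y = -15  [AE ∥ DC ∩ EC ∥ AD]
   → D = (9, -15)
3. B_x = -7  [B is the reflection of D across C]
4. B_y = 1  [B is the reflection of D across C]
   → B = (-7, 1)

B = (-7, 1)
D = (9, -15)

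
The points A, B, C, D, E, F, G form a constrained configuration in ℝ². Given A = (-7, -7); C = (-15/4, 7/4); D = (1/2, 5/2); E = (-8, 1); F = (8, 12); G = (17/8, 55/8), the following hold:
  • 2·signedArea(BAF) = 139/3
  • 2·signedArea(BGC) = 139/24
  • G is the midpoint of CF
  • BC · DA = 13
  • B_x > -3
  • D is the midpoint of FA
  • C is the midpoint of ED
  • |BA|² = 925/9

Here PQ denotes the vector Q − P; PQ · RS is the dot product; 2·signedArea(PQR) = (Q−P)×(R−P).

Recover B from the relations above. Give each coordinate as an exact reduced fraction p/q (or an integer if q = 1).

B = (-7/3, 2)

1. B_x = -7/3  [2·signedArea(BGC) = 139/24 ∩ 2·signedArea(BAF) = 139/3]
2. B_y = 2  [2·signedArea(BGC) = 139/24 ∩ 2·signedArea(BAF) = 139/3]
   → B = (-7/3, 2)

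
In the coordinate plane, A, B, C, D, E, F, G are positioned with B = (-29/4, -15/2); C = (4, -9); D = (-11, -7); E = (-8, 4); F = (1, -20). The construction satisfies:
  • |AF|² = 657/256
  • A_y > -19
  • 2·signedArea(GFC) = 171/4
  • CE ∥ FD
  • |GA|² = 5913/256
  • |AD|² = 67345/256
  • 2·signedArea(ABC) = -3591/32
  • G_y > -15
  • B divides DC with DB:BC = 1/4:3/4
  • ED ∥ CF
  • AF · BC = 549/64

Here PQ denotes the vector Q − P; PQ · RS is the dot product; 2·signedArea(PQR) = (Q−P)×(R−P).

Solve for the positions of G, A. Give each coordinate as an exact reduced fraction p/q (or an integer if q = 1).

A = (7/16, -37/2)
G = (-5/4, -14)

1. A_x = 7/16  [2·signedArea(ABC) = -3591/32 ∩ AF · BC = 549/64]
2. A_y = -37/2  [2·signedArea(ABC) = -3591/32 ∩ AF · BC = 549/64]
   → A = (7/16, -37/2)
3. G_x = -5/4  [line -11·x + 3·y + 113/4 = 0 ∩ |GA|² = 5913/256]
4. G_y = -14  [line -11·x + 3·y + 113/4 = 0 ∩ |GA|² = 5913/256]
   → G = (-5/4, -14)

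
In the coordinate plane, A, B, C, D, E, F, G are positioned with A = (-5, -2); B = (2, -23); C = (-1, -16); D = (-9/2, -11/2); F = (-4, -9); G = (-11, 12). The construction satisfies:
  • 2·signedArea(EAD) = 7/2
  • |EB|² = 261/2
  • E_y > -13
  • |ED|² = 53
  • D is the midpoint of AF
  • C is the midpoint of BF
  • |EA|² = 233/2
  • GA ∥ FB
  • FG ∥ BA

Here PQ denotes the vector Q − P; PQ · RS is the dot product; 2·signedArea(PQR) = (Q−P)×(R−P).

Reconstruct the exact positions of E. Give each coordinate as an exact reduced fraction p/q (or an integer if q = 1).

1. E_x = -5/2  [line 7/2·x + 1/2·y + 15 = 0 ∩ |EB|² = 261/2]
2. E_y = -25/2  [line 7/2·x + 1/2·y + 15 = 0 ∩ |EB|² = 261/2]
   → E = (-5/2, -25/2)

E = (-5/2, -25/2)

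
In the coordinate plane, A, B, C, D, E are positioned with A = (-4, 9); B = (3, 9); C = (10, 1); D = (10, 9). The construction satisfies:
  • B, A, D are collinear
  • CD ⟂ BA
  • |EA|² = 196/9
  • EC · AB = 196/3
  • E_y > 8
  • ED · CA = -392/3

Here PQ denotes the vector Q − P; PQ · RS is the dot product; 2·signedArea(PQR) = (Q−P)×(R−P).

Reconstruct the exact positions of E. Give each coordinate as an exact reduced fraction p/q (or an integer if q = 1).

1. E_x = 2/3  [ED · CA = -392/3 ∩ EC · AB = 196/3]
2. E_y = 9  [ED · CA = -392/3 ∩ EC · AB = 196/3]
   → E = (2/3, 9)

E = (2/3, 9)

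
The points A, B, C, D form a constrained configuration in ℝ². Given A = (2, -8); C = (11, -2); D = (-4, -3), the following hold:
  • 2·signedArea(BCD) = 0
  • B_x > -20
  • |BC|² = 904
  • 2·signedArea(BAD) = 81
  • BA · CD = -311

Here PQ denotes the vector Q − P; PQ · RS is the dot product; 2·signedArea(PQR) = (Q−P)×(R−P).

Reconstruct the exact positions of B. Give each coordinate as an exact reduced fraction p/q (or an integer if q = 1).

1. B_x = -19  [2·signedArea(BCD) = 0 ∩ 2·signedArea(BAD) = 81]
2. B_y = -4  [2·signedArea(BCD) = 0 ∩ 2·signedArea(BAD) = 81]
   → B = (-19, -4)

B = (-19, -4)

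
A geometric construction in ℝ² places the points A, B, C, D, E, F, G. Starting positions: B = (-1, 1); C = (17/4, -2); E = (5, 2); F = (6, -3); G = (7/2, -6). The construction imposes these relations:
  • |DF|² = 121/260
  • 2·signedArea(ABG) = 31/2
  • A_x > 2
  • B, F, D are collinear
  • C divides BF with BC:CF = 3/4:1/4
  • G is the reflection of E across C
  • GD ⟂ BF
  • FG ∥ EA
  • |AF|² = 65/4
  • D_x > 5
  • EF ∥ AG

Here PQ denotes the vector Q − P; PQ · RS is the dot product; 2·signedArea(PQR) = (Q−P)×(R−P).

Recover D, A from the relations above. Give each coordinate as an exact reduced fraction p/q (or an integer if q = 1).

A = (5/2, -1)
D = (703/130, -173/65)

1. D_x = 703/130  [B, F, D are collinear ∩ GD ⟂ BF]
2. D_y = -173/65  [B, F, D are collinear ∩ GD ⟂ BF]
   → D = (703/130, -173/65)
3. A_x = 5/2  [EF ∥ AG ∩ FG ∥ EA]
4. A_y = -1  [EF ∥ AG ∩ FG ∥ EA]
   → A = (5/2, -1)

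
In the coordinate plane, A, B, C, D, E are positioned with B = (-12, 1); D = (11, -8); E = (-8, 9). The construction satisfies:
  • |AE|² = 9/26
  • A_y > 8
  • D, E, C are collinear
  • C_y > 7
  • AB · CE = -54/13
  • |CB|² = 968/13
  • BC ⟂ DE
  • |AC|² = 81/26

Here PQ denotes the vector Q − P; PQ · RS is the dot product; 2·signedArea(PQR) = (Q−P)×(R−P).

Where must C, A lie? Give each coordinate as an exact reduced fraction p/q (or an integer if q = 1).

A = (-983/130, 1119/130)
C = (-406/65, 483/65)

1. C_x = -406/65  [D, E, C are collinear ∩ BC ⟂ DE]
2. C_y = 483/65  [D, E, C are collinear ∩ BC ⟂ DE]
   → C = (-406/65, 483/65)
3. A_x = -983/130  [line 114/65·x + -102/65·y + 348/13 = 0 ∩ |AE|² = 9/26]
4. A_y = 1119/130  [line 114/65·x + -102/65·y + 348/13 = 0 ∩ |AE|² = 9/26]
   → A = (-983/130, 1119/130)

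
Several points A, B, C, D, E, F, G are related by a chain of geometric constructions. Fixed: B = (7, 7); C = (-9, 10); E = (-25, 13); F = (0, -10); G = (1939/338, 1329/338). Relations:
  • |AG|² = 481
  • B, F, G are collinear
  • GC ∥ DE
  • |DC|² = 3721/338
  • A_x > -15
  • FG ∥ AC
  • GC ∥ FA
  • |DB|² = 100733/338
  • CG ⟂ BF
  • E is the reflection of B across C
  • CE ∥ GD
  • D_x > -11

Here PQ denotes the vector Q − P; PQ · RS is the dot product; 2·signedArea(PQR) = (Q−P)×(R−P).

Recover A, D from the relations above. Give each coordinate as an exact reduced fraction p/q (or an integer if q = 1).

1. A_x = -4981/338  [FG ∥ AC ∩ GC ∥ FA]
2. A_y = -1329/338  [FG ∥ AC ∩ GC ∥ FA]
   → A = (-4981/338, -1329/338)
3. D_x = -3469/338  [GC ∥ DE ∩ CE ∥ GD]
4. D_y = 2343/338  [GC ∥ DE ∩ CE ∥ GD]
   → D = (-3469/338, 2343/338)

A = (-4981/338, -1329/338)
D = (-3469/338, 2343/338)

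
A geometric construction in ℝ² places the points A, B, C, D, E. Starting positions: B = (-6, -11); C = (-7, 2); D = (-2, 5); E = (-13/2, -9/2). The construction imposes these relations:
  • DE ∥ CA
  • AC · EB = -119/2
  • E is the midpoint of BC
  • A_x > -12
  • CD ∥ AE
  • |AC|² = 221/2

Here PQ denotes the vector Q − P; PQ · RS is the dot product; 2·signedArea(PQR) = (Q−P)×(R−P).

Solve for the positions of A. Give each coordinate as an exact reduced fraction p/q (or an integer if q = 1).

A = (-23/2, -15/2)

1. A_x = -23/2  [CD ∥ AE ∩ DE ∥ CA]
2. A_y = -15/2  [CD ∥ AE ∩ DE ∥ CA]
   → A = (-23/2, -15/2)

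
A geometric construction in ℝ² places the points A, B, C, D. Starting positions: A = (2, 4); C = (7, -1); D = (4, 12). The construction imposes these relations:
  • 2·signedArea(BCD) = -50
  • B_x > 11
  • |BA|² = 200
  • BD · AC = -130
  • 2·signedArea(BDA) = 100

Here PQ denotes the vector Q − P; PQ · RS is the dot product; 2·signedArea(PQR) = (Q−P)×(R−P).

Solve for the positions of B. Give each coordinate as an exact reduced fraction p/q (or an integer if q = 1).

B = (12, -6)

1. B_x = 12  [BD · AC = -130 ∩ 2·signedArea(BDA) = 100]
2. B_y = -6  [BD · AC = -130 ∩ 2·signedArea(BDA) = 100]
   → B = (12, -6)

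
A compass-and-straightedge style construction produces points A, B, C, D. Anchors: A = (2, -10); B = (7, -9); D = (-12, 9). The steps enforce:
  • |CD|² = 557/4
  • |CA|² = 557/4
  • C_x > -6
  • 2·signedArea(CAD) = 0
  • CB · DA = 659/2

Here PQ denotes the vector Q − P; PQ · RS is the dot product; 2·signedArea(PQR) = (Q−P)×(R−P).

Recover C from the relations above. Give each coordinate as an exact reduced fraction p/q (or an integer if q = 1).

1. C_x = -5  [2·signedArea(CAD) = 0 ∩ CB · DA = 659/2]
2. C_y = -1/2  [2·signedArea(CAD) = 0 ∩ CB · DA = 659/2]
   → C = (-5, -1/2)

C = (-5, -1/2)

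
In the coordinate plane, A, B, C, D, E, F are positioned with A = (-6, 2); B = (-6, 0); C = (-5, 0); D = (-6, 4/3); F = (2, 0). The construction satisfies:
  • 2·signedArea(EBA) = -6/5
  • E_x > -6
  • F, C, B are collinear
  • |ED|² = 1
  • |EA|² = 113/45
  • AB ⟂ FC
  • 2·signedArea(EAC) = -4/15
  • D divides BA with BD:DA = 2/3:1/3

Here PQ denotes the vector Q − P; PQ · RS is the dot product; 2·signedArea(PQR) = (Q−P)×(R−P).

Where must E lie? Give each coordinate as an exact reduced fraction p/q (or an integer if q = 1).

E = (-27/5, 8/15)

1. E_x = -27/5  [2·signedArea(EBA) = -6/5 ∩ 2·signedArea(EAC) = -4/15]
2. E_y = 8/15  [2·signedArea(EBA) = -6/5 ∩ 2·signedArea(EAC) = -4/15]
   → E = (-27/5, 8/15)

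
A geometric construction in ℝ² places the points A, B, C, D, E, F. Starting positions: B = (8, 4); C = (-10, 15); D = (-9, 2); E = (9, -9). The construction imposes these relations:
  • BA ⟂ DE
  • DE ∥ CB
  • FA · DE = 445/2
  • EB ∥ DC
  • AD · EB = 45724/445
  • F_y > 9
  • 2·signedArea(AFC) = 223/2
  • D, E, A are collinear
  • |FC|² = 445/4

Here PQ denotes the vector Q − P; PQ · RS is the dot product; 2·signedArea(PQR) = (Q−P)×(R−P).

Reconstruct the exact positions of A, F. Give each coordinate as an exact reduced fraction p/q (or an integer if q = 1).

A = (1107/445, -2234/445)
F = (-1, 19/2)

1. A_x = 1107/445  [D, E, A are collinear ∩ BA ⟂ DE]
2. A_y = -2234/445  [D, E, A are collinear ∩ BA ⟂ DE]
   → A = (1107/445, -2234/445)
3. F_x = -1  [FA · DE = 445/2 ∩ 2·signedArea(AFC) = 223/2]
4. F_y = 19/2  [FA · DE = 445/2 ∩ 2·signedArea(AFC) = 223/2]
   → F = (-1, 19/2)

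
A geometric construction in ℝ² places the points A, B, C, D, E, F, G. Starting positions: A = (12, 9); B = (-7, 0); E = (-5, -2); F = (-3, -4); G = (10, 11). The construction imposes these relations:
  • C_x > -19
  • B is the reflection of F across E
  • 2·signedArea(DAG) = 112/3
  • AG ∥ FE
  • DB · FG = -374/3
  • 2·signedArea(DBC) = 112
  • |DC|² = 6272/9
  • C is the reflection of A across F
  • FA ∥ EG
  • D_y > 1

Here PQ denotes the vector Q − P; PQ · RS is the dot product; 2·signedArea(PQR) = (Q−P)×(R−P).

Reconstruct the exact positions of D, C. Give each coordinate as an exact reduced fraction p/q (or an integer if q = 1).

1. D_x = 2/3  [2·signedArea(DAG) = 112/3 ∩ DB · FG = -374/3]
2. D_y = 5/3  [2·signedArea(DAG) = 112/3 ∩ DB · FG = -374/3]
   → D = (2/3, 5/3)
3. C_x = -18  [C is the reflection of A across F]
4. C_y = -17  [C is the reflection of A across F]
   → C = (-18, -17)

C = (-18, -17)
D = (2/3, 5/3)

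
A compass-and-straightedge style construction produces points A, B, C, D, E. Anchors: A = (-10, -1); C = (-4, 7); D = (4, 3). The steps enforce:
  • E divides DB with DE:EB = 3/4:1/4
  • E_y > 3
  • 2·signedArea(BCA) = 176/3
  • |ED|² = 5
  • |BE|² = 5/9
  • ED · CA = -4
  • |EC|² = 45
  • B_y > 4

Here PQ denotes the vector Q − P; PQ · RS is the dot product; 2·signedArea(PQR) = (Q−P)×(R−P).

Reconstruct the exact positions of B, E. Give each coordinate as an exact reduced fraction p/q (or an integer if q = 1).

1. E_x = 2  [line 6·x + 8·y + -44 = 0 ∩ |ED|² = 5]
2. E_y = 4  [line 6·x + 8·y + -44 = 0 ∩ |ED|² = 5]
   → E = (2, 4)
3. B_x = 4/3  [2·signedArea(BCA) = 176/3 ∩ E divides DB with DE:EB = 3/4:1/4]
4. B_y = 13/3  [2·signedArea(BCA) = 176/3 ∩ E divides DB with DE:EB = 3/4:1/4]
   → B = (4/3, 13/3)

B = (4/3, 13/3)
E = (2, 4)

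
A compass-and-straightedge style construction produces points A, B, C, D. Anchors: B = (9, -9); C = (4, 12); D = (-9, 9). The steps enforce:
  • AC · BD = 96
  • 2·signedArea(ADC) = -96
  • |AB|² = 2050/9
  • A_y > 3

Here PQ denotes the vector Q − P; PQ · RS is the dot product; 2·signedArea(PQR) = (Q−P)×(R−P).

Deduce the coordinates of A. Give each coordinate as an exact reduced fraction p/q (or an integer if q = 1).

A = (4/3, 4)

1. A_x = 4/3  [2·signedArea(ADC) = -96 ∩ AC · BD = 96]
2. A_y = 4  [2·signedArea(ADC) = -96 ∩ AC · BD = 96]
   → A = (4/3, 4)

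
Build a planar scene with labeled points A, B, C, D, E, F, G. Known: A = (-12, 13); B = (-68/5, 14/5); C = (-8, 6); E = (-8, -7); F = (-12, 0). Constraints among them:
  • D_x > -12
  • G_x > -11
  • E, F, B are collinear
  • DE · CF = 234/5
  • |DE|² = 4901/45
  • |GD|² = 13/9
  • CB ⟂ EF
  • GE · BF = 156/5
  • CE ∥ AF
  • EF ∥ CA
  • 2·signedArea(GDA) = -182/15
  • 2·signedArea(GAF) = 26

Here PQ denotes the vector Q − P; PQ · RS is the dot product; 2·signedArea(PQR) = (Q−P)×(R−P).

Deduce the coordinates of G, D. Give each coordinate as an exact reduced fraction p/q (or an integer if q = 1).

1. G_x = -10  [GE · BF = 156/5 ∩ 2·signedArea(GAF) = 26]
2. G_y = 3  [GE · BF = 156/5 ∩ 2·signedArea(GAF) = 26]
   → G = (-10, 3)
3. D_x = -56/5  [DE · CF = 234/5 ∩ 2·signedArea(GDA) = -182/15]
4. D_y = 44/15  [DE · CF = 234/5 ∩ 2·signedArea(GDA) = -182/15]
   → D = (-56/5, 44/15)

D = (-56/5, 44/15)
G = (-10, 3)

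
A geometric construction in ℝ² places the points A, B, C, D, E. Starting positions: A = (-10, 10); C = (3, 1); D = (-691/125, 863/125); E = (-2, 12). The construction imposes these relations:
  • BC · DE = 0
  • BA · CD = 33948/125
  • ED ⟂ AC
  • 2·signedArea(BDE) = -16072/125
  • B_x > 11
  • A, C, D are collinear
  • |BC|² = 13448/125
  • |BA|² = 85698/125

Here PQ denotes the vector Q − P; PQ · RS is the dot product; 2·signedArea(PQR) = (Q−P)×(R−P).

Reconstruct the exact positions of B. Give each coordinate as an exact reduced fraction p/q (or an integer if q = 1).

1. B_x = 1441/125  [BC · DE = 0 ∩ 2·signedArea(BDE) = -16072/125]
2. B_y = -613/125  [BC · DE = 0 ∩ 2·signedArea(BDE) = -16072/125]
   → B = (1441/125, -613/125)

B = (1441/125, -613/125)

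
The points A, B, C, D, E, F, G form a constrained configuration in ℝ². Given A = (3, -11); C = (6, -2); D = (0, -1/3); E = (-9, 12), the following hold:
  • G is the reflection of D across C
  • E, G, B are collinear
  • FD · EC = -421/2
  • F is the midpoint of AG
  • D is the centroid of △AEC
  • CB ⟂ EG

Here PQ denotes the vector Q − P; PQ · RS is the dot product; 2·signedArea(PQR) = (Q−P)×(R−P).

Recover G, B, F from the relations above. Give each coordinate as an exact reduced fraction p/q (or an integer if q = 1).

1. G_x = 12  [G is the reflection of D across C]
2. G_y = -11/3  [G is the reflection of D across C]
   → G = (12, -11/3)
3. B_x = 45387/6178  [E, G, B are collinear ∩ CB ⟂ EG]
4. B_y = -1205/6178  [E, G, B are collinear ∩ CB ⟂ EG]
   → B = (45387/6178, -1205/6178)
5. F_x = 15/2  [F is the midpoint of AG]
6. F_y = -22/3  [F is the midpoint of AG]
   → F = (15/2, -22/3)

B = (45387/6178, -1205/6178)
F = (15/2, -22/3)
G = (12, -11/3)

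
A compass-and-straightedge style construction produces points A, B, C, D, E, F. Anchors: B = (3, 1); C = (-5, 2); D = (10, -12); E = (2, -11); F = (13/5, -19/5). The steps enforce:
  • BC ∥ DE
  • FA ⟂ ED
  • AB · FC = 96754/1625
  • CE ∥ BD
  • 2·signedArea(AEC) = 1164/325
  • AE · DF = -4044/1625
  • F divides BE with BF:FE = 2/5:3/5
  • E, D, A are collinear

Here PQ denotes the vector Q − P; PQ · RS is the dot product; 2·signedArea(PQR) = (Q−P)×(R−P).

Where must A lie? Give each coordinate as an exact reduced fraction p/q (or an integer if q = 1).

1. A_x = 554/325  [E, D, A are collinear ∩ FA ⟂ ED]
2. A_y = -3563/325  [E, D, A are collinear ∩ FA ⟂ ED]
   → A = (554/325, -3563/325)

A = (554/325, -3563/325)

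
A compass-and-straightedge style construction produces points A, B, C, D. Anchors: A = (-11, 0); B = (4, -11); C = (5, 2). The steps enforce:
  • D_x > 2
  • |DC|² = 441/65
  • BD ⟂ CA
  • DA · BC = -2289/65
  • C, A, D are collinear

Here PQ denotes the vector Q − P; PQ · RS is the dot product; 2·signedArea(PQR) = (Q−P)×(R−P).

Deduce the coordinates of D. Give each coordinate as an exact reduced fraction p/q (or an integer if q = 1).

D = (157/65, 109/65)

1. D_x = 157/65  [C, A, D are collinear ∩ BD ⟂ CA]
2. D_y = 109/65  [C, A, D are collinear ∩ BD ⟂ CA]
   → D = (157/65, 109/65)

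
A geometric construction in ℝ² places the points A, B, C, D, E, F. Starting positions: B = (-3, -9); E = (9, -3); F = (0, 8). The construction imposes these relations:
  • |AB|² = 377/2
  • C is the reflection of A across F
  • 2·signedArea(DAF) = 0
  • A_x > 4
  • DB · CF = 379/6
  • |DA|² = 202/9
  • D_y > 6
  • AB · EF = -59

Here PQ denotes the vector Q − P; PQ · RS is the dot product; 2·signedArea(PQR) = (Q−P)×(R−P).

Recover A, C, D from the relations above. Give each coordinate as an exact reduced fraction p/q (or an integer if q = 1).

1. A_x = 9/2  [line 9·x + -11·y + -13 = 0 ∩ |AB|² = 377/2]
2. A_y = 5/2  [line 9·x + -11·y + -13 = 0 ∩ |AB|² = 377/2]
   → A = (9/2, 5/2)
3. C_x = -9/2  [C is the reflection of A across F]
4. C_y = 27/2  [C is the reflection of A across F]
   → C = (-9/2, 27/2)
5. D_x = 3/2  [2·signedArea(DAF) = 0 ∩ DB · CF = 379/6]
6. D_y = 37/6  [2·signedArea(DAF) = 0 ∩ DB · CF = 379/6]
   → D = (3/2, 37/6)

A = (9/2, 5/2)
C = (-9/2, 27/2)
D = (3/2, 37/6)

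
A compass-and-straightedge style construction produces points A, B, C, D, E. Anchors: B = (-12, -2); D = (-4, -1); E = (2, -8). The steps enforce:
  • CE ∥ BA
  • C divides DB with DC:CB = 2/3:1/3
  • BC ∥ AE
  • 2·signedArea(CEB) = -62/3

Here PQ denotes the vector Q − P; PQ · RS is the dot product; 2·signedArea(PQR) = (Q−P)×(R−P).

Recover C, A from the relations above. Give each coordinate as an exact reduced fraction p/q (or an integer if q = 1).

A = (-2/3, -25/3)
C = (-28/3, -5/3)

1. C_x = -28/3  [C divides DB with DC:CB = 2/3:1/3]
2. C_y = -5/3  [C divides DB with DC:CB = 2/3:1/3]
   → C = (-28/3, -5/3)
3. A_x = -2/3  [BC ∥ AE ∩ CE ∥ BA]
4. A_y = -25/3  [BC ∥ AE ∩ CE ∥ BA]
   → A = (-2/3, -25/3)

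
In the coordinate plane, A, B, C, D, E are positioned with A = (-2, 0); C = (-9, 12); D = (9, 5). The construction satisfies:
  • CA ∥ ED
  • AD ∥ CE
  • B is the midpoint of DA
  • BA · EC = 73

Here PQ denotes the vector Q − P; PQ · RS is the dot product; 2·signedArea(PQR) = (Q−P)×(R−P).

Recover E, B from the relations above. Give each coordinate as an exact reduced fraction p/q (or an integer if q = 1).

1. E_x = 2  [CA ∥ ED ∩ AD ∥ CE]
2. E_y = 17  [CA ∥ ED ∩ AD ∥ CE]
   → E = (2, 17)
3. B_x = 7/2  [B is the midpoint of DA]
4. B_y = 5/2  [B is the midpoint of DA]
   → B = (7/2, 5/2)

B = (7/2, 5/2)
E = (2, 17)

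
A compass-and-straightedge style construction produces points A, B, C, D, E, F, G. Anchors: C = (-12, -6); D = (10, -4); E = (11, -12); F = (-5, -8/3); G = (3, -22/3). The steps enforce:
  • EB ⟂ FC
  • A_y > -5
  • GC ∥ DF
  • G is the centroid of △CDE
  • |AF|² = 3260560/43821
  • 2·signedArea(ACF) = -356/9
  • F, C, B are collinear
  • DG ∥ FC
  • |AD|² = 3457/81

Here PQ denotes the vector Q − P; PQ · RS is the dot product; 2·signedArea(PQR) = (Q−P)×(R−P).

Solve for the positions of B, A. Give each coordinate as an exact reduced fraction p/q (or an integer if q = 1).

A = (1879/541, -20852/4869)
B = (2391/541, 984/541)

1. B_x = 2391/541  [F, C, B are collinear ∩ EB ⟂ FC]
2. B_y = 984/541  [F, C, B are collinear ∩ EB ⟂ FC]
   → B = (2391/541, 984/541)
3. A_x = 1879/541  [line -10/3·x + 7·y + 374/9 = 0 ∩ |AF|² = 3260560/43821]
4. A_y = -20852/4869  [line -10/3·x + 7·y + 374/9 = 0 ∩ |AF|² = 3260560/43821]
   → A = (1879/541, -20852/4869)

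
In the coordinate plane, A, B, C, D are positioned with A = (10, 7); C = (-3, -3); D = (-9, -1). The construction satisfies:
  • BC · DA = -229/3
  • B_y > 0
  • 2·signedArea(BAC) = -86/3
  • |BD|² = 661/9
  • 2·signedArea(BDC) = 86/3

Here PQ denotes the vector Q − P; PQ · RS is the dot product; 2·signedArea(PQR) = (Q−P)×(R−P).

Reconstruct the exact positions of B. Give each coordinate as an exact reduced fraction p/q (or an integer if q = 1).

B = (-2/3, 1)

1. B_x = -2/3  [2·signedArea(BDC) = 86/3 ∩ 2·signedArea(BAC) = -86/3]
2. B_y = 1  [2·signedArea(BDC) = 86/3 ∩ 2·signedArea(BAC) = -86/3]
   → B = (-2/3, 1)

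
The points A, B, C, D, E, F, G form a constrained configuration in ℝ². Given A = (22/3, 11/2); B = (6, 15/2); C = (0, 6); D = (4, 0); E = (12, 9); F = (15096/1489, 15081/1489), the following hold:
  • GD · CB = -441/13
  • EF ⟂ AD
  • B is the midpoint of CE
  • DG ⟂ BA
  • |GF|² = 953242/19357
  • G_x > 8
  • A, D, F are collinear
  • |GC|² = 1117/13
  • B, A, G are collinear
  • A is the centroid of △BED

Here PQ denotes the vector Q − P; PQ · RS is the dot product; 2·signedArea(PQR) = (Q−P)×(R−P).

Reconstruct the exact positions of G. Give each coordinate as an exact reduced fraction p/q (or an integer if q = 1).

G = (115/13, 42/13)

1. G_x = 115/13  [B, A, G are collinear ∩ DG ⟂ BA]
2. G_y = 42/13  [B, A, G are collinear ∩ DG ⟂ BA]
   → G = (115/13, 42/13)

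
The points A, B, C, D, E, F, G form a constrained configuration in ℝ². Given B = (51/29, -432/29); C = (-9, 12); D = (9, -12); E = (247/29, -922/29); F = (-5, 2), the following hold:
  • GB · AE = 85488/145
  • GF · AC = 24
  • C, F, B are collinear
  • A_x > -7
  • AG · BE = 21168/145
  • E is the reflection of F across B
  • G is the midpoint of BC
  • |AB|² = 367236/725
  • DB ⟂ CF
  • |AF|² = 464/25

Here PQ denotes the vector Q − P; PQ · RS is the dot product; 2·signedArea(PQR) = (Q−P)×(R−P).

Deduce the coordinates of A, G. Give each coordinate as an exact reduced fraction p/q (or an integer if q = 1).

A = (-33/5, 6)
G = (-105/29, -42/29)

1. G_x = -105/29  [G is the midpoint of BC]
2. G_y = -42/29  [G is the midpoint of BC]
   → G = (-105/29, -42/29)
3. A_x = -33/5  [line -196/29·x + 490/29·y + -21168/145 = 0 ∩ |AB|² = 367236/725]
4. A_y = 6  [line -196/29·x + 490/29·y + -21168/145 = 0 ∩ |AB|² = 367236/725]
   → A = (-33/5, 6)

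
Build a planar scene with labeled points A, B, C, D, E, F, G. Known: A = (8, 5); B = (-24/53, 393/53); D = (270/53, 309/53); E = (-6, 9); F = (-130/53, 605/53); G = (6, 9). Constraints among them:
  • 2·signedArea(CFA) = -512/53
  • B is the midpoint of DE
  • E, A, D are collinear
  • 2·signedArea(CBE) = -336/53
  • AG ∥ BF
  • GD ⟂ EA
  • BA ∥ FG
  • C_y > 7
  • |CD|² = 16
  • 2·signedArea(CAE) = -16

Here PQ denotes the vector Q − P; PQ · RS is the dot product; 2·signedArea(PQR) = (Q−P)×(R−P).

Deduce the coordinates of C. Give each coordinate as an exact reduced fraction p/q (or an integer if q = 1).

1. C_x = 90/53  [2·signedArea(CFA) = -512/53 ∩ 2·signedArea(CBE) = -336/53]
2. C_y = 421/53  [2·signedArea(CFA) = -512/53 ∩ 2·signedArea(CBE) = -336/53]
   → C = (90/53, 421/53)

C = (90/53, 421/53)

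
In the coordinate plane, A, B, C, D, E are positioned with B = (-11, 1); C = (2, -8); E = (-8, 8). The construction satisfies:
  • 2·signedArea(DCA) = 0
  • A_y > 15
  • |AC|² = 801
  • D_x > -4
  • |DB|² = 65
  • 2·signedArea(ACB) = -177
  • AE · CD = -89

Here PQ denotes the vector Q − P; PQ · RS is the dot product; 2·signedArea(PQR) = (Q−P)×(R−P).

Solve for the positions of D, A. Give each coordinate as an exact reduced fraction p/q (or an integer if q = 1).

1. A_x = -13  [line -9·x + -13·y + 91 = 0 ∩ |AC|² = 801]
2. A_y = 16  [line -9·x + -13·y + 91 = 0 ∩ |AC|² = 801]
   → A = (-13, 16)
3. D_x = -3  [2·signedArea(DCA) = 0 ∩ AE · CD = -89]
4. D_y = 0  [2·signedArea(DCA) = 0 ∩ AE · CD = -89]
   → D = (-3, 0)

A = (-13, 16)
D = (-3, 0)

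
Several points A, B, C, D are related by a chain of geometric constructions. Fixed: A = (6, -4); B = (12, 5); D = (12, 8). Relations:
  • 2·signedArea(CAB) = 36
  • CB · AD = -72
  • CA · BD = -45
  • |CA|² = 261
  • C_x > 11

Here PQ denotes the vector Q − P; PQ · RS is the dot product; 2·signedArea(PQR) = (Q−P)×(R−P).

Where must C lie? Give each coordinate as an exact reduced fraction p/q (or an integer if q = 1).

1. C_x = 12  [CB · AD = -72 ∩ CA · BD = -45]
2. C_y = 11  [CB · AD = -72 ∩ CA · BD = -45]
   → C = (12, 11)

C = (12, 11)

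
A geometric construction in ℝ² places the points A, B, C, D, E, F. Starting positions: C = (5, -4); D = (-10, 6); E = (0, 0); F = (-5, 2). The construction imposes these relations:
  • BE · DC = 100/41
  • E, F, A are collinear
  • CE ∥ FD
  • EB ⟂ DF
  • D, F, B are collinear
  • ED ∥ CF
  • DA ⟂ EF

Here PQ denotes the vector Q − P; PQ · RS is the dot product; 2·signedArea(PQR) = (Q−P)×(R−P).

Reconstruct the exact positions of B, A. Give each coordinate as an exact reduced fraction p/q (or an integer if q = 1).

A = (-310/29, 124/29)
B = (-40/41, -50/41)

1. B_x = -40/41  [D, F, B are collinear ∩ EB ⟂ DF]
2. B_y = -50/41  [D, F, B are collinear ∩ EB ⟂ DF]
   → B = (-40/41, -50/41)
3. A_x = -310/29  [E, F, A are collinear ∩ DA ⟂ EF]
4. A_y = 124/29  [E, F, A are collinear ∩ DA ⟂ EF]
   → A = (-310/29, 124/29)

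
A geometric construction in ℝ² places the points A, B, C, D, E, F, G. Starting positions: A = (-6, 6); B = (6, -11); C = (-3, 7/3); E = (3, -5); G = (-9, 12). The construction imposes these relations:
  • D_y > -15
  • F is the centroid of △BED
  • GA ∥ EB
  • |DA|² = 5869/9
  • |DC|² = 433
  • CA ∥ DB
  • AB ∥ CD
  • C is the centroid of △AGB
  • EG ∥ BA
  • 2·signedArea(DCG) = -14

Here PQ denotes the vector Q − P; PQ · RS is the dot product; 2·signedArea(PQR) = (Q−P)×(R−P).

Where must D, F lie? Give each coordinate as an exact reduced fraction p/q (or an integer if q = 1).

1. D_x = 9  [CA ∥ DB ∩ AB ∥ CD]
2. D_y = -44/3  [CA ∥ DB ∩ AB ∥ CD]
   → D = (9, -44/3)
3. F_x = 6  [F is the centroid of △BED]
4. F_y = -92/9  [F is the centroid of △BED]
   → F = (6, -92/9)

D = (9, -44/3)
F = (6, -92/9)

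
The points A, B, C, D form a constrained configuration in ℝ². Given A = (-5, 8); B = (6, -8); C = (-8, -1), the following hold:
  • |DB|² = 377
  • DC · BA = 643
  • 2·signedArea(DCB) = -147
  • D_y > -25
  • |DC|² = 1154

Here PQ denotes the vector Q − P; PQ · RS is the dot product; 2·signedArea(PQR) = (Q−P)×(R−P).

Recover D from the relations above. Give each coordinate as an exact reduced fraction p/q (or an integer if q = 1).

1. D_x = 17  [DC · BA = 643 ∩ 2·signedArea(DCB) = -147]
2. D_y = -24  [DC · BA = 643 ∩ 2·signedArea(DCB) = -147]
   → D = (17, -24)

D = (17, -24)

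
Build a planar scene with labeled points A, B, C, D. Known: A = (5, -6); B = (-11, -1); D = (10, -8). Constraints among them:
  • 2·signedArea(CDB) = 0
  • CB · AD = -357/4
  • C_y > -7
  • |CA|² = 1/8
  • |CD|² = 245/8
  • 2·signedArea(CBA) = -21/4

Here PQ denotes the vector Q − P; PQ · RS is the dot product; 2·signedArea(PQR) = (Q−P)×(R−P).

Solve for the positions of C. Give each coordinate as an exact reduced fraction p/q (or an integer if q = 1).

C = (19/4, -25/4)

1. C_x = 19/4  [2·signedArea(CDB) = 0 ∩ 2·signedArea(CBA) = -21/4]
2. C_y = -25/4  [2·signedArea(CDB) = 0 ∩ 2·signedArea(CBA) = -21/4]
   → C = (19/4, -25/4)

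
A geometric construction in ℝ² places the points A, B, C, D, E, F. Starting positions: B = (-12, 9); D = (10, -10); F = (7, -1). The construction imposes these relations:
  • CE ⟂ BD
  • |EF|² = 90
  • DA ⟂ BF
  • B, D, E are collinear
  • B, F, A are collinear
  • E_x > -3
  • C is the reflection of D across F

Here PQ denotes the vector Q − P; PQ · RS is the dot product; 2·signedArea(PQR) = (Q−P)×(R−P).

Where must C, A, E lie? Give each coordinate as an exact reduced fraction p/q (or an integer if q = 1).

1. C_x = 4  [C is the reflection of D across F]
2. C_y = 8  [C is the reflection of D across F]
   → C = (4, 8)
3. A_x = 6020/461  [B, F, A are collinear ∩ DA ⟂ BF]
4. A_y = -1931/461  [B, F, A are collinear ∩ DA ⟂ BF]
   → A = (6020/461, -1931/461)
5. E_x = -1978/845  [B, D, E are collinear ∩ CE ⟂ BD]
6. E_y = 556/845  [B, D, E are collinear ∩ CE ⟂ BD]
   → E = (-1978/845, 556/845)

A = (6020/461, -1931/461)
C = (4, 8)
E = (-1978/845, 556/845)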